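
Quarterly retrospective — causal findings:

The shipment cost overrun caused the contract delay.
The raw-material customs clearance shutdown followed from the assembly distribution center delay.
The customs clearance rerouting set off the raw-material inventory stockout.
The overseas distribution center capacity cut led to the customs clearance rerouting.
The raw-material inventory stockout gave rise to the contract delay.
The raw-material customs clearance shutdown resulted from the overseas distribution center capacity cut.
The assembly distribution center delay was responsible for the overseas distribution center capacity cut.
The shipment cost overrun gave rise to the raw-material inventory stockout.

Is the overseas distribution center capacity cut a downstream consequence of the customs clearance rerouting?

The customs clearance rerouting leads to the raw-material inventory stockout, the contract delay; the overseas distribution center capacity cut is not among them.

No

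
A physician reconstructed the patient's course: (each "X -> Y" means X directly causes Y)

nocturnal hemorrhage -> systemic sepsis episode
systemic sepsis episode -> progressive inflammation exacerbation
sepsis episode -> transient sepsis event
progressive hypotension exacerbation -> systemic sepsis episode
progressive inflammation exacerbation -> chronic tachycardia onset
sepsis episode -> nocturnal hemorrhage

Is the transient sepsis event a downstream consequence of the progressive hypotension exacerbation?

The progressive hypotension exacerbation leads to the systemic sepsis episode, the progressive inflammation exacerbation, the chronic tachycardia onset; the transient sepsis event is not among them.

No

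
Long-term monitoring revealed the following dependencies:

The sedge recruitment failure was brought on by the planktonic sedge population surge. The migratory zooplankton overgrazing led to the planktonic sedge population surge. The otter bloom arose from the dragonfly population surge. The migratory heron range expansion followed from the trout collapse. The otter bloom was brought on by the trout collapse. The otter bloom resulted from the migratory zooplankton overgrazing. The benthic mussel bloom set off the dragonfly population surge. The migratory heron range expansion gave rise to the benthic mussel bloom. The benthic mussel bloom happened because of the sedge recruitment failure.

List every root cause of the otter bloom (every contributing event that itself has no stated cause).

Tracing upstream from the otter bloom: the otter bloom ← the trout collapse.
A separate upstream branch: the otter bloom ← the migratory zooplankton overgrazing.
Each of those chain origins has no stated cause.

the migratory zooplankton overgrazing, the trout collapse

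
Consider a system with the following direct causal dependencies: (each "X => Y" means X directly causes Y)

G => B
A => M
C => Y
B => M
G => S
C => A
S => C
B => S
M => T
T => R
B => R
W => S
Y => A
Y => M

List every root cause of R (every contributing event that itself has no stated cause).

G, W

Tracing upstream from R: R ← T ← M ← Y ← C ← S ← W.
A separate upstream branch: R ← B ← G.
Each of those chain origins has no stated cause.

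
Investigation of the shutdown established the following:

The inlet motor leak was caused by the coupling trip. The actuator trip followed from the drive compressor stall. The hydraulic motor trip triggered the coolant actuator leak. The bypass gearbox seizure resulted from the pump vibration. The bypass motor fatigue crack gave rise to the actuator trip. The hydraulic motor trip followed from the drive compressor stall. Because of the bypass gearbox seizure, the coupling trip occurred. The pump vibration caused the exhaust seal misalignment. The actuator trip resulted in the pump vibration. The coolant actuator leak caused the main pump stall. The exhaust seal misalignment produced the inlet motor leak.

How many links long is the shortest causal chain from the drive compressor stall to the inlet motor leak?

4

Shortest chain: the drive compressor stall → the actuator trip → the pump vibration → the exhaust seal misalignment → the inlet motor leak.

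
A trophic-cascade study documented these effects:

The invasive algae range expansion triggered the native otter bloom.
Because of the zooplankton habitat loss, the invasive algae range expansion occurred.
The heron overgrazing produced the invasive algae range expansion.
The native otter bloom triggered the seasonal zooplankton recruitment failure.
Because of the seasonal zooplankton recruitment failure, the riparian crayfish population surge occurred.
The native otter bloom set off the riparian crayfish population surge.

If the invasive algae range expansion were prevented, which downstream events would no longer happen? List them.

Downstream of the invasive algae range expansion: the native otter bloom, the seasonal zooplankton recruitment failure, the riparian crayfish population surge.

the native otter bloom, the riparian crayfish population surge, the seasonal zooplankton recruitment failure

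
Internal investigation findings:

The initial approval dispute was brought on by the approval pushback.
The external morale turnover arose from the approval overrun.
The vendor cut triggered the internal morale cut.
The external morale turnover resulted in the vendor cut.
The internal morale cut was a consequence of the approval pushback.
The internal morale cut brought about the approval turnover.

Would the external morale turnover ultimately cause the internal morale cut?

There is a causal chain: the external morale turnover → the vendor cut → the internal morale cut.

Yes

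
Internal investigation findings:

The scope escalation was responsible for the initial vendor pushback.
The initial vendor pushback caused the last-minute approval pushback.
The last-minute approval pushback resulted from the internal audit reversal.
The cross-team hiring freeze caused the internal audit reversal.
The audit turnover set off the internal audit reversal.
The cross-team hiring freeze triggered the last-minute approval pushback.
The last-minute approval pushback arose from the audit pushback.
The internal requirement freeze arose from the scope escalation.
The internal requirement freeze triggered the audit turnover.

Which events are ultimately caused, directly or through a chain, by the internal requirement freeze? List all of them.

the audit turnover, the internal audit reversal, the last-minute approval pushback

Direct effects: the audit turnover.
2 steps out: the internal audit reversal.
3 steps out: the last-minute approval pushback.
Not reachable from it: the scope escalation, the cross-team hiring freeze, the audit pushback, the initial vendor pushback.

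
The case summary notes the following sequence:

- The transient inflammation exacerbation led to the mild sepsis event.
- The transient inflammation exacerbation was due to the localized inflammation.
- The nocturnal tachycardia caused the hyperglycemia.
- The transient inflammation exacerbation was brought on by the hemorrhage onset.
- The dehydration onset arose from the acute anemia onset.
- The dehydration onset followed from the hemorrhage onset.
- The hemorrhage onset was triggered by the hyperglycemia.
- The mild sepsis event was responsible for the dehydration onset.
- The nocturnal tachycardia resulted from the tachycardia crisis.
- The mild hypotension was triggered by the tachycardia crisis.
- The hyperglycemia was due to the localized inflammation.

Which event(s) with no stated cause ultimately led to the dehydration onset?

the acute anemia onset, the localized inflammation, the tachycardia crisis

Tracing upstream from the dehydration onset: the dehydration onset ← the hemorrhage onset ← the hyperglycemia ← the localized inflammation.
A separate upstream branch: the dehydration onset ← the hemorrhage onset ← the hyperglycemia ← the nocturnal tachycardia ← the tachycardia crisis.
A separate upstream branch: the dehydration onset ← the acute anemia onset.
Each of those chain origins has no stated cause.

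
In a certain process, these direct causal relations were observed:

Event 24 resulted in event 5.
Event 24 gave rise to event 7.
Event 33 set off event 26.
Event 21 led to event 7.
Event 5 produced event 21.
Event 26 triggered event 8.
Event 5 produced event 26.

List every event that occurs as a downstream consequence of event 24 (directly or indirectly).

event 21, event 26, event 5, event 7, event 8

Direct effects: event 5, event 7.
2 steps out: event 21, event 26.
3 steps out: event 8.
Not reachable from it: event 33.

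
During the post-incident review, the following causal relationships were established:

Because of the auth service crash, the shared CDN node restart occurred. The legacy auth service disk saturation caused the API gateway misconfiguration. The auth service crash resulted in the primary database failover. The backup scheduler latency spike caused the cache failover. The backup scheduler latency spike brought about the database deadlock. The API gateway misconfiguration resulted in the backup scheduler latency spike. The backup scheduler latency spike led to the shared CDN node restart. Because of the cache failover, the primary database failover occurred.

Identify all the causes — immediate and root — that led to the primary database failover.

the API gateway misconfiguration, the auth service crash, the backup scheduler latency spike, the cache failover, the legacy auth service disk saturation

Immediate causes of the primary database failover: the auth service crash, the cache failover.
Further upstream: the legacy auth service disk saturation, the API gateway misconfiguration, the backup scheduler latency spike.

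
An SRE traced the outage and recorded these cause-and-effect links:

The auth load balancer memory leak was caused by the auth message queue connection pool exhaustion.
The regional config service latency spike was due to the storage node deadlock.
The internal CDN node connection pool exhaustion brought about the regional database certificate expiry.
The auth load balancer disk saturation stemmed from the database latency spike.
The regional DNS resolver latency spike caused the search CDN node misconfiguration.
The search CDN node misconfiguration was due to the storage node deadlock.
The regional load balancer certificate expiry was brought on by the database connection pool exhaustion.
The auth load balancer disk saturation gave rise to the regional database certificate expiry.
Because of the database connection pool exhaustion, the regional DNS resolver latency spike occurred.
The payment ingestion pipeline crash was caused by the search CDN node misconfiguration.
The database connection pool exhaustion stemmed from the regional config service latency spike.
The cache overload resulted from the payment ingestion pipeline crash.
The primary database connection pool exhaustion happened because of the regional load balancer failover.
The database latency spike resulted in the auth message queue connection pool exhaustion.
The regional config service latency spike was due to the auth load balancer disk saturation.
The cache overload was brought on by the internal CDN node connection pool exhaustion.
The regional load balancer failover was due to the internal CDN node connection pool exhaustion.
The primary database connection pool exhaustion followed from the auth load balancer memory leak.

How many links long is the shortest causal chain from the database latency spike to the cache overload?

Shortest chain: the database latency spike → the auth load balancer disk saturation → the regional config service latency spike → the database connection pool exhaustion → the regional DNS resolver latency spike → the search CDN node misconfiguration → the payment ingestion pipeline crash → the cache overload.

7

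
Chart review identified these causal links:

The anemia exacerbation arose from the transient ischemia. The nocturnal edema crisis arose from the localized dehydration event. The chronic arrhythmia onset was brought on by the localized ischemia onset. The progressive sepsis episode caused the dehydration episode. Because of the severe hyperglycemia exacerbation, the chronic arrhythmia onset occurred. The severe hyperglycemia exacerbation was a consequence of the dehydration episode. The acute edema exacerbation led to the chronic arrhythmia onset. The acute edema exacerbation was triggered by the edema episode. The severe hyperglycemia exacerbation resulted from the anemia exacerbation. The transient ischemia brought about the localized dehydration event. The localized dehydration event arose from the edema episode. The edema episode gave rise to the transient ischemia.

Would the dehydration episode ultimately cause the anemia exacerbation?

No

The dehydration episode leads to the severe hyperglycemia exacerbation, the chronic arrhythmia onset; the anemia exacerbation is not among them.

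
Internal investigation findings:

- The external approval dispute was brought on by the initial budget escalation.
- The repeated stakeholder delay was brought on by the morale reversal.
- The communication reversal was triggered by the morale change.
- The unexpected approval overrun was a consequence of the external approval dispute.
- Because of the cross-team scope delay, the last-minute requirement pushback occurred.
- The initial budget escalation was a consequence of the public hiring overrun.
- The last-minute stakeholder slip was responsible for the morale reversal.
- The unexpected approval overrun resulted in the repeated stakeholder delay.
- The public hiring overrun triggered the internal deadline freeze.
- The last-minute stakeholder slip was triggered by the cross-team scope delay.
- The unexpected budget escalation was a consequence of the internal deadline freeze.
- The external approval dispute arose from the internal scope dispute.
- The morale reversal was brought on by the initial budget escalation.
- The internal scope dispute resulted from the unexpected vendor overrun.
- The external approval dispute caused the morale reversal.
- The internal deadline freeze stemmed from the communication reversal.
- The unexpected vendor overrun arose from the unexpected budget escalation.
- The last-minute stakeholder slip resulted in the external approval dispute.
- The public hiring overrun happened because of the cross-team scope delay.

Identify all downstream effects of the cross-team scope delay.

Direct effects: the public hiring overrun, the last-minute requirement pushback, the last-minute stakeholder slip.
2 steps out: the initial budget escalation, the internal deadline freeze, the external approval dispute, the morale reversal.
3 steps out: the unexpected budget escalation, the unexpected approval overrun, the repeated stakeholder delay.
4 steps out: the unexpected vendor overrun.
5 steps out: the internal scope dispute.
Not reachable from it: the morale change, the communication reversal.

the external approval dispute, the initial budget escalation, the internal deadline freeze, the internal scope dispute, the last-minute requirement pushback, the last-minute stakeholder slip, the morale reversal, the public hiring overrun, the repeated stakeholder delay, the unexpected approval overrun, the unexpected budget escalation, the unexpected vendor overrun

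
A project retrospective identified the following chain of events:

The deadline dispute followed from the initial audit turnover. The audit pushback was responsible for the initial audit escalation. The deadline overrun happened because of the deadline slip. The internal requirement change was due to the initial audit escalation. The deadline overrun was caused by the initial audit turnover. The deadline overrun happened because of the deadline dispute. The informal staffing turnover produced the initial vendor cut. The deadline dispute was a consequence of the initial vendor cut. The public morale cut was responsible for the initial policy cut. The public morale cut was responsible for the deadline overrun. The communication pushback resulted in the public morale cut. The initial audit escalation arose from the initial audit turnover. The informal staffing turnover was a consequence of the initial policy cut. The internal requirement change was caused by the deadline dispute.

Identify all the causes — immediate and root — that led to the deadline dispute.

Immediate causes of the deadline dispute: the initial audit turnover, the initial vendor cut.
Further upstream: the communication pushback, the public morale cut, the initial policy cut, the informal staffing turnover.

the communication pushback, the informal staffing turnover, the initial audit turnover, the initial policy cut, the initial vendor cut, the public morale cut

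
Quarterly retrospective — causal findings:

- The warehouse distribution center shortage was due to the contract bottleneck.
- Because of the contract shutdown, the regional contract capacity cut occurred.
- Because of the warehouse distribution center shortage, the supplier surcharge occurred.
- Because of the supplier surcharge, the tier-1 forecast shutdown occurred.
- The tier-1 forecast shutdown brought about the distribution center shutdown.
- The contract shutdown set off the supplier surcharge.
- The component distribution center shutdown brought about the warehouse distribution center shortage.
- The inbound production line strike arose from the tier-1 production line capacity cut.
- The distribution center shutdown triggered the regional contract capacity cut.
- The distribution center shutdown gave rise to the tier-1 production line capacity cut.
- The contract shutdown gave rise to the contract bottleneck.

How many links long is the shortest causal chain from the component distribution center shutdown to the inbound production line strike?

Shortest chain: the component distribution center shutdown → the warehouse distribution center shortage → the supplier surcharge → the tier-1 forecast shutdown → the distribution center shutdown → the tier-1 production line capacity cut → the inbound production line strike.

6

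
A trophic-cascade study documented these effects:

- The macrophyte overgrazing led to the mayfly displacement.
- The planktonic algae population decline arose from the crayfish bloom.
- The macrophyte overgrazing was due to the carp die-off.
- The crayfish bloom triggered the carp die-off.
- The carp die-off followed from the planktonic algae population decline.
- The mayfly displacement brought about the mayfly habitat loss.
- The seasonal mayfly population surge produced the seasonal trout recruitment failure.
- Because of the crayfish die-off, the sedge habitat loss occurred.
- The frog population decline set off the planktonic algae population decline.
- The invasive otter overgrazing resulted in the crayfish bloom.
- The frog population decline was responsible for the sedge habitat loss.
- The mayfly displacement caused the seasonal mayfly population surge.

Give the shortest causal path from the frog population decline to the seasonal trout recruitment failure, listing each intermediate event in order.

the frog population decline → the planktonic algae population decline
the planktonic algae population decline → the carp die-off
the carp die-off → the macrophyte overgrazing
the macrophyte overgrazing → the mayfly displacement
the mayfly displacement → the seasonal mayfly population surge
the seasonal mayfly population surge → the seasonal trout recruitment failure
Length: 6 steps.

the frog population decline → the planktonic algae population decline → the carp die-off → the macrophyte overgrazing → the mayfly displacement → the seasonal mayfly population surge → the seasonal trout recruitment failure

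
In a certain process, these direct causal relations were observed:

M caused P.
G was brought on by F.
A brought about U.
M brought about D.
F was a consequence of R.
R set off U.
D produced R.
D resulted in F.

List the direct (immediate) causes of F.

D, R

Upstream contributors include M, but only D, R feed directly into F.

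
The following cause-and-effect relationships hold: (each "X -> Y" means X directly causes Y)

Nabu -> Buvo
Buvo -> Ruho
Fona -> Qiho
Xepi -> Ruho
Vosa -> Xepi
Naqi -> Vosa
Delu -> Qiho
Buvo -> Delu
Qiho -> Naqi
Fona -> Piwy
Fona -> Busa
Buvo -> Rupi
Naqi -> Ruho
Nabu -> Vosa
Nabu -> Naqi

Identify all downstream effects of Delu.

Naqi, Qiho, Ruho, Vosa, Xepi

Direct effects: Qiho.
2 steps out: Naqi.
3 steps out: Vosa, Ruho.
4 steps out: Xepi.
Not reachable from it: Fona, Busa, Nabu, Piwy, Buvo, Rupi.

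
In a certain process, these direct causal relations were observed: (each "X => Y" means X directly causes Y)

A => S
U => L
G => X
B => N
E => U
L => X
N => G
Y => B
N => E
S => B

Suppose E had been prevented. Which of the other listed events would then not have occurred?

Downstream of E: U, L, X.
Of those, still caused via another path: X.
The remainder have no surviving cause.

L, U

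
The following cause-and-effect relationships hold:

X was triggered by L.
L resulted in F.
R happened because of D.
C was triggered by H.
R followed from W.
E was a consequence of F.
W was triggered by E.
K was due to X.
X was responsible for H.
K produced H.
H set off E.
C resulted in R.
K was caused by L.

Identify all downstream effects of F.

Direct effects: E.
2 steps out: W.
3 steps out: R.
Not reachable from it: L, X, K, H, C, D.

E, R, W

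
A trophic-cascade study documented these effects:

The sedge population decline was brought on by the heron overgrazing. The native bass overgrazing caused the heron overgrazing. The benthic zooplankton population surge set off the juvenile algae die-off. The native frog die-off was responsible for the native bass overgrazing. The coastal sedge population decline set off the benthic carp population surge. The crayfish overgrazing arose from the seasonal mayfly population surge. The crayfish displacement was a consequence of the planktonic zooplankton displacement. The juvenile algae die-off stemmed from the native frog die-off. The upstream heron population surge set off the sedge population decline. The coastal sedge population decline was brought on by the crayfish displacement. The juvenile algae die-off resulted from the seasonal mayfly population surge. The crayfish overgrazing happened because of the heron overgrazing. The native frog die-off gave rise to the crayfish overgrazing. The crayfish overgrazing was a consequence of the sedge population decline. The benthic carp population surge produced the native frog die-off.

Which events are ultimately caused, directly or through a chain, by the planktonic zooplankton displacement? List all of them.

Direct effects: the crayfish displacement.
2 steps out: the coastal sedge population decline.
3 steps out: the benthic carp population surge.
4 steps out: the native frog die-off.
5 steps out: the native bass overgrazing, the juvenile algae die-off, the crayfish overgrazing.
6 steps out: the heron overgrazing.
7 steps out: the sedge population decline.
Not reachable from it: the benthic zooplankton population surge, the seasonal mayfly population surge, the upstream heron population surge.

the benthic carp population surge, the coastal sedge population decline, the crayfish displacement, the crayfish overgrazing, the heron overgrazing, the juvenile algae die-off, the native bass overgrazing, the native frog die-off, the sedge population decline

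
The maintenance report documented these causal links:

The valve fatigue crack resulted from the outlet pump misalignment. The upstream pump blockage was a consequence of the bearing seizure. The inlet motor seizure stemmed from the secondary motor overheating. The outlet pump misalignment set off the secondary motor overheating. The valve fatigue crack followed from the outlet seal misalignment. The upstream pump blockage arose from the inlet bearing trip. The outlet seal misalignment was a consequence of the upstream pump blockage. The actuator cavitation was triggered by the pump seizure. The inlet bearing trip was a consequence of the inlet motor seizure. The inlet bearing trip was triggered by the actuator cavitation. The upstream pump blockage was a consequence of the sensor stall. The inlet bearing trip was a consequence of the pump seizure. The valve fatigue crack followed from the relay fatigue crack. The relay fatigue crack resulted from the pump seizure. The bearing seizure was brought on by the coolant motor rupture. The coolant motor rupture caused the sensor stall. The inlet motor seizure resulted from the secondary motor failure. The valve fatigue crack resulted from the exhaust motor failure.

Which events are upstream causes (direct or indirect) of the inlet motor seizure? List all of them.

Immediate causes of the inlet motor seizure: the secondary motor failure, the secondary motor overheating.
Further upstream: the outlet pump misalignment.

the outlet pump misalignment, the secondary motor failure, the secondary motor overheating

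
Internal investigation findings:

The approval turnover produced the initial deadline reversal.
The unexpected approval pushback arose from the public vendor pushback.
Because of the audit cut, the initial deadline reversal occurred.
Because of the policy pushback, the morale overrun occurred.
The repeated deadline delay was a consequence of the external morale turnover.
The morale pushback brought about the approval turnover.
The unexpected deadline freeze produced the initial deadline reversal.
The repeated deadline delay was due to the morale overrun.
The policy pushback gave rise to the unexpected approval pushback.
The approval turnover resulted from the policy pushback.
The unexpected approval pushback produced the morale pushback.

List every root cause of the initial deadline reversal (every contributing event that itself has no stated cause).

Tracing upstream from the initial deadline reversal: the initial deadline reversal ← the approval turnover ← the morale pushback ← the unexpected approval pushback ← the public vendor pushback.
A separate upstream branch: the initial deadline reversal ← the approval turnover ← the policy pushback.
A separate upstream branch: the initial deadline reversal ← the audit cut.
A separate upstream branch: the initial deadline reversal ← the unexpected deadline freeze.
Each of those chain origins has no stated cause.

the audit cut, the policy pushback, the public vendor pushback, the unexpected deadline freeze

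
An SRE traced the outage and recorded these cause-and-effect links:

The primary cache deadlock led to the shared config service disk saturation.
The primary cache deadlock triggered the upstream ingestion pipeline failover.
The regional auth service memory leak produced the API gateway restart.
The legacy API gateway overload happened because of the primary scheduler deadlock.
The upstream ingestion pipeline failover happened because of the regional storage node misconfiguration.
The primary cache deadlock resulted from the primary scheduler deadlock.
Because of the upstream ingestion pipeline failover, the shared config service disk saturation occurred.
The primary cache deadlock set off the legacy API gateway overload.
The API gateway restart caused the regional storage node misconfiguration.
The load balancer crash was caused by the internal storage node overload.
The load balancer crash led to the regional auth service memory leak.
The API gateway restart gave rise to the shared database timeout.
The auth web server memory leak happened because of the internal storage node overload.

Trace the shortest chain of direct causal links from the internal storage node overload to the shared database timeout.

the internal storage node overload → the load balancer crash → the regional auth service memory leak → the API gateway restart → the shared database timeout

the internal storage node overload → the load balancer crash
the load balancer crash → the regional auth service memory leak
the regional auth service memory leak → the API gateway restart
the API gateway restart → the shared database timeout
Length: 4 steps.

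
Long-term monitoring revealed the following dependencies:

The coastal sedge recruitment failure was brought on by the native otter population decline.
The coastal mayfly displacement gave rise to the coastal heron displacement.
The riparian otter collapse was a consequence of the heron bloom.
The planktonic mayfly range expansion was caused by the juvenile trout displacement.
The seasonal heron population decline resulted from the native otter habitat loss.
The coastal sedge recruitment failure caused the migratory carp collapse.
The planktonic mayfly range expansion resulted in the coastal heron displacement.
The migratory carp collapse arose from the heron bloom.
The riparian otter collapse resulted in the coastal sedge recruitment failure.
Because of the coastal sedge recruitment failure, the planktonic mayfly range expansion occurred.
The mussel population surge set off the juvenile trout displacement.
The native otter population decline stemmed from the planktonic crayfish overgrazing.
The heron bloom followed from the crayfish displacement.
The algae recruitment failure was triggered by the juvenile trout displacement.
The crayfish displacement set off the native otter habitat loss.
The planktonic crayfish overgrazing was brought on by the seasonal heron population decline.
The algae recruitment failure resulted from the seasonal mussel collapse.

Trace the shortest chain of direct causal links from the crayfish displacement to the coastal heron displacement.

the crayfish displacement → the heron bloom → the riparian otter collapse → the coastal sedge recruitment failure → the planktonic mayfly range expansion → the coastal heron displacement

the crayfish displacement → the heron bloom
the heron bloom → the riparian otter collapse
the riparian otter collapse → the coastal sedge recruitment failure
the coastal sedge recruitment failure → the planktonic mayfly range expansion
the planktonic mayfly range expansion → the coastal heron displacement
Length: 5 steps.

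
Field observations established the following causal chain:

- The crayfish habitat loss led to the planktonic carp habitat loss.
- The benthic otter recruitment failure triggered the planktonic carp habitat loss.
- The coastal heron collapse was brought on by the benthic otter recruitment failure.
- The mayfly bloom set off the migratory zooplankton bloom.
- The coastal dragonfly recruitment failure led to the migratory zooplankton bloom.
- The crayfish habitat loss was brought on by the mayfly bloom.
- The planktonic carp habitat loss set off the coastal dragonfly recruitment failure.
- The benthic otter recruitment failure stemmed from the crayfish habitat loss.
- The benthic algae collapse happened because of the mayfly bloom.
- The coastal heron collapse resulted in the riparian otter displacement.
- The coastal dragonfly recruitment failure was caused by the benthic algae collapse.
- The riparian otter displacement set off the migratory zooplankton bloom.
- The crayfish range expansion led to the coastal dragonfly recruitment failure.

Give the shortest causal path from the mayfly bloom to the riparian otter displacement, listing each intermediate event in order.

the mayfly bloom → the crayfish habitat loss → the benthic otter recruitment failure → the coastal heron collapse → the riparian otter displacement

the mayfly bloom → the crayfish habitat loss
the crayfish habitat loss → the benthic otter recruitment failure
the benthic otter recruitment failure → the coastal heron collapse
the coastal heron collapse → the riparian otter displacement
Length: 4 steps.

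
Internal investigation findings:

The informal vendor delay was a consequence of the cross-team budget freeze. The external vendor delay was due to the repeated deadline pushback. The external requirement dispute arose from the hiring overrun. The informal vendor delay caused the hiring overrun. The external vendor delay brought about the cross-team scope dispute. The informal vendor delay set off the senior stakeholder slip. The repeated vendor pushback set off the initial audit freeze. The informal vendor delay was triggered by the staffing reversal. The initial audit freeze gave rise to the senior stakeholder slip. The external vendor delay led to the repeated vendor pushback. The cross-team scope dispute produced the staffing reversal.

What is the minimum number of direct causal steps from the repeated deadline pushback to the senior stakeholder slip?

4

Shortest chain: the repeated deadline pushback → the external vendor delay → the repeated vendor pushback → the initial audit freeze → the senior stakeholder slip.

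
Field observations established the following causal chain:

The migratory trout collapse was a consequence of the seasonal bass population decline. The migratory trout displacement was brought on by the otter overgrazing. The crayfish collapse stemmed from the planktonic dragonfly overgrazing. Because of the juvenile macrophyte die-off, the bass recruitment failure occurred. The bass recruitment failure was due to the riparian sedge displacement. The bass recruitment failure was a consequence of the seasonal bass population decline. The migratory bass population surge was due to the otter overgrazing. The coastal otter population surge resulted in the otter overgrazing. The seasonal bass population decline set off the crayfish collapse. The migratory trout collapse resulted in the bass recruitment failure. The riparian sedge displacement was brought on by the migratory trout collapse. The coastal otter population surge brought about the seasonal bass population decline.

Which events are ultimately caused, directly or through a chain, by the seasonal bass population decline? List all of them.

Direct effects: the migratory trout collapse, the bass recruitment failure, the crayfish collapse.
2 steps out: the riparian sedge displacement.
Not reachable from it: the coastal otter population surge, the otter overgrazing, the migratory trout displacement, the migratory bass population surge, the juvenile macrophyte die-off, the planktonic dragonfly overgrazing.

the bass recruitment failure, the crayfish collapse, the migratory trout collapse, the riparian sedge displacement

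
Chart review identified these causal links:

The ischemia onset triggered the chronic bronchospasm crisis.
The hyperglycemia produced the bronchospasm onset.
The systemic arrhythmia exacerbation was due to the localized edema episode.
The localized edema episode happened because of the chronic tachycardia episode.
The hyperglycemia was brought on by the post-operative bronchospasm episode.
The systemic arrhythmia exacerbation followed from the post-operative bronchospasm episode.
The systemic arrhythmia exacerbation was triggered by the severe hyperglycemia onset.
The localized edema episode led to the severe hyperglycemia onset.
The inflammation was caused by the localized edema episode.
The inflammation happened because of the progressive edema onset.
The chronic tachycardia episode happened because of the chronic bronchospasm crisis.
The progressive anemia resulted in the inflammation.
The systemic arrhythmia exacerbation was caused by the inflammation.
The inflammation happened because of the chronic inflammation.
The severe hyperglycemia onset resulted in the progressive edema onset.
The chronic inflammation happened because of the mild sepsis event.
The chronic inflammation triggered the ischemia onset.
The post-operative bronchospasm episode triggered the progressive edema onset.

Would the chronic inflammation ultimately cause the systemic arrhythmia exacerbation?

There is a causal chain: the chronic inflammation → the inflammation → the systemic arrhythmia exacerbation.

Yes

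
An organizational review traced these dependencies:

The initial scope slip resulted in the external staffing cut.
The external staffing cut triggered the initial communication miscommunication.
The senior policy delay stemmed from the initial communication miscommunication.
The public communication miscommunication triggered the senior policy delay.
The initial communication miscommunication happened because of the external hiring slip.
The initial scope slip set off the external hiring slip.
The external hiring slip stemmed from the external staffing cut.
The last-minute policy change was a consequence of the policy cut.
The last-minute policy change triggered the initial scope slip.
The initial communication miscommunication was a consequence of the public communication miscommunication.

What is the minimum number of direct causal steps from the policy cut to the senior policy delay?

Shortest chain: the policy cut → the last-minute policy change → the initial scope slip → the external staffing cut → the initial communication miscommunication → the senior policy delay.

5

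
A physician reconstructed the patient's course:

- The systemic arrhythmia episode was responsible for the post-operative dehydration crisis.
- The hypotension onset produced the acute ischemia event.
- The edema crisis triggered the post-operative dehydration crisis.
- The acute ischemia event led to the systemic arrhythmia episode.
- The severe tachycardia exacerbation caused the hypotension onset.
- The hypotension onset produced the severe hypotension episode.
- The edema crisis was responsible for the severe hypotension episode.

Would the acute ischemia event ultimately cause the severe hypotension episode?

No

The acute ischemia event leads to the systemic arrhythmia episode, the post-operative dehydration crisis; the severe hypotension episode is not among them.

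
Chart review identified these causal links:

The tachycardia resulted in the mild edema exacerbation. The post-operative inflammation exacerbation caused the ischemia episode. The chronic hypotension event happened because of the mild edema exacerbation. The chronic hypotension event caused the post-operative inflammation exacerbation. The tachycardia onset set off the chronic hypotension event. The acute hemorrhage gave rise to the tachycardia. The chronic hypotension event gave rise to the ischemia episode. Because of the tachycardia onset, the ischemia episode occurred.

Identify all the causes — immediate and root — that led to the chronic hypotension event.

the acute hemorrhage, the mild edema exacerbation, the tachycardia, the tachycardia onset

Immediate causes of the chronic hypotension event: the tachycardia onset, the mild edema exacerbation.
Further upstream: the acute hemorrhage, the tachycardia.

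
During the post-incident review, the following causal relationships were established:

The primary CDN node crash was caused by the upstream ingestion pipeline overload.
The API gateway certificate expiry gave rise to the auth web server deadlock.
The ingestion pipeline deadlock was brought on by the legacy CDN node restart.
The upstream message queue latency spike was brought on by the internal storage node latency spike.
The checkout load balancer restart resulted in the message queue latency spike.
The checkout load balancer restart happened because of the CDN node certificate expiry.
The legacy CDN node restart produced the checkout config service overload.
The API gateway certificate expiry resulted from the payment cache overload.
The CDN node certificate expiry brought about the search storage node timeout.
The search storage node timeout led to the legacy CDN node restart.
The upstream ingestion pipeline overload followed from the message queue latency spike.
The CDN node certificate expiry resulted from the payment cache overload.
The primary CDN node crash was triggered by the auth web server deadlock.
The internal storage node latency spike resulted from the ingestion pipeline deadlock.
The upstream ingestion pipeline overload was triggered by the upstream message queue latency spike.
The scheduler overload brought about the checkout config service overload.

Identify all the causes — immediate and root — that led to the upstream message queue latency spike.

Immediate cause of the upstream message queue latency spike: the internal storage node latency spike.
Further upstream: the payment cache overload, the CDN node certificate expiry, the search storage node timeout, the legacy CDN node restart, the ingestion pipeline deadlock.

the CDN node certificate expiry, the ingestion pipeline deadlock, the internal storage node latency spike, the legacy CDN node restart, the payment cache overload, the search storage node timeout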